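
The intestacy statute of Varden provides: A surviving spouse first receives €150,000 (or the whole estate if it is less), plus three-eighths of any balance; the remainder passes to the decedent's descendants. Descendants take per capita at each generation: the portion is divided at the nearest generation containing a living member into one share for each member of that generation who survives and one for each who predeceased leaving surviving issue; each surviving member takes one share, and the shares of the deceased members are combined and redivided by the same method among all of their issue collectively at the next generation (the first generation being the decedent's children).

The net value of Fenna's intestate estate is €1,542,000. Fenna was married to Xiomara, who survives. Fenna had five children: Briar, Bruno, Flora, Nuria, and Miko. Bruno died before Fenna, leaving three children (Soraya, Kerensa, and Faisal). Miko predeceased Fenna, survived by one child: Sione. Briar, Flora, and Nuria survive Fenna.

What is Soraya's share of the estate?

Xiomara first takes €150,000, leaving a balance of €1,392,000. Xiomara then takes three-eighths of the balance (€522,000), for a total of €672,000. The remaining €870,000 passes to the descendants.
The descendants' portion (€870,000) is divided at the children's generation into 5 shares of €174,000. Briar, Flora, and Nuria each take €174,000. The 2 shares of the deceased (Bruno and Miko) are combined into a pool of €348,000.
That pool (€348,000) is divided at the grandchildren's generation equally among Soraya, Kerensa, Faisal, and Sione: €87,000 each.

Soraya receives €87,000.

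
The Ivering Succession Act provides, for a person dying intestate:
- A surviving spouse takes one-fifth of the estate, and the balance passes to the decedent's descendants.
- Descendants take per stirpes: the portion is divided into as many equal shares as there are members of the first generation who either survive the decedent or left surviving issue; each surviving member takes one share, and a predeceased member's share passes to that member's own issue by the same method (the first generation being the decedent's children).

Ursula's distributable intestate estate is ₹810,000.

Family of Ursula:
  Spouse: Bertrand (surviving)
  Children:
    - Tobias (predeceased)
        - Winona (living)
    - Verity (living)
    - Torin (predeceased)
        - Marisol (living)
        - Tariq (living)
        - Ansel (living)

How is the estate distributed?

Bertrand takes one-fifth of ₹810,000 = ₹162,000. The remaining ₹648,000 passes to the descendants.
The descendants' portion (₹648,000) is divided into 3 shares of ₹216,000: Verity takes ₹216,000; Tobias's ₹216,000 share passes to Tobias's issue; Torin's ₹216,000 share passes to Torin's issue.
Tobias's share (₹216,000) passes entirely to Winona.
Torin's share (₹216,000) is divided into 3 shares of ₹72,000: Marisol, Tariq, and Ansel each take ₹72,000.

Bertrand: ₹162,000; Winona: ₹216,000; Verity: ₹216,000; Marisol: ₹72,000; Tariq: ₹72,000; Ansel: ₹72,000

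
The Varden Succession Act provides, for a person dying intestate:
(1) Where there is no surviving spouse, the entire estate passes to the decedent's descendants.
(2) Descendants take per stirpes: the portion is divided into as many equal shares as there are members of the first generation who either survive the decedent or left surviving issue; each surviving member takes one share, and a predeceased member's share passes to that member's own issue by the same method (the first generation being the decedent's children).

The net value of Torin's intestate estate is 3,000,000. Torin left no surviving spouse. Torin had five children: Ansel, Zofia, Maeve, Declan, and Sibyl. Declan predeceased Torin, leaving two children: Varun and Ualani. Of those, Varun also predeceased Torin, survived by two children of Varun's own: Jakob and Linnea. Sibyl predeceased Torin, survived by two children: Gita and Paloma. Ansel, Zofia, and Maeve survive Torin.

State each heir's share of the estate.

The entire 3,000,000 passes to the descendants.
That amount (3,000,000) is divided into 5 shares of 600,000: Ansel, Zofia, and Maeve each take 600,000; Declan's 600,000 share passes to Declan's issue; Sibyl's 600,000 share passes to Sibyl's issue.
Declan's share (600,000) is divided into 2 shares of 300,000: Ualani takes 300,000; Varun's 300,000 share passes to Varun's issue.
Varun's share (300,000) is divided into 2 shares of 150,000: Jakob and Linnea each take 150,000.
Sibyl's share (600,000) is divided into 2 shares of 300,000: Gita and Paloma each take 300,000.

Ansel: 600,000; Zofia: 600,000; Maeve: 600,000; Jakob: 150,000; Linnea: 150,000; Ualani: 300,000; Gita: 300,000; Paloma: 300,000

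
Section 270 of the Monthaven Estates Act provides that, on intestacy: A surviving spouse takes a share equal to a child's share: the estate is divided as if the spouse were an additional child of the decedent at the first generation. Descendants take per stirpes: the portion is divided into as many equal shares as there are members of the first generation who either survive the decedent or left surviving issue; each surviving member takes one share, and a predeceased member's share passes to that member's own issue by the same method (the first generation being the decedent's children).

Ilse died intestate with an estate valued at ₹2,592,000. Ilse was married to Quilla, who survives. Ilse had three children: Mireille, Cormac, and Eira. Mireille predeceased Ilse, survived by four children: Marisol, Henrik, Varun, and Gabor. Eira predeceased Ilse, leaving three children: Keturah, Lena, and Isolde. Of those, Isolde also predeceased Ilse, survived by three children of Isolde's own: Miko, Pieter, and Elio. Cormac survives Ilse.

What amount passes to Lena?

The spouse counts as an additional share at the children's level, so there are 4 primary shares of ₹648,000. Quilla takes one such share (₹648,000).
The children's combined portion (₹1,944,000) is divided into 3 shares of ₹648,000: Cormac takes ₹648,000; Mireille's ₹648,000 share passes to Mireille's issue; Eira's ₹648,000 share passes to Eira's issue.
Mireille's share (₹648,000) is divided into 4 shares of ₹162,000: Marisol, Henrik, Varun, and Gabor each take ₹162,000.
Eira's share (₹648,000) is divided into 3 shares of ₹216,000: Keturah and Lena each take ₹216,000; Isolde's ₹216,000 share passes to Isolde's issue.
Isolde's share (₹216,000) is divided into 3 shares of ₹72,000: Miko, Pieter, and Elio each take ₹72,000.

Lena receives ₹216,000.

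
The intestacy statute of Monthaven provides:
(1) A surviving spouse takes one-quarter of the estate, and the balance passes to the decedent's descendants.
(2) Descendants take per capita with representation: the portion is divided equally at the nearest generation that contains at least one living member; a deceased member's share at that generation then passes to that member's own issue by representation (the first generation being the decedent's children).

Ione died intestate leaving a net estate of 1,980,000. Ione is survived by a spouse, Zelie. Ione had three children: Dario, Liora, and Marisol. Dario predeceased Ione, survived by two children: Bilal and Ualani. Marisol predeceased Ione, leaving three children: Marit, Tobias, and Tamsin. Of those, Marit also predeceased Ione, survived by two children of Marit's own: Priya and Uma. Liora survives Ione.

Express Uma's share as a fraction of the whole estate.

Uma receives 1/24 of the estate.

Zelie takes one-quarter of 1,980,000 = 495,000. The remaining 1,485,000 passes to the descendants.
The descendants' portion (1,485,000) is divided into 3 shares of 495,000: Liora takes 495,000; Dario's 495,000 share passes to Dario's issue; Marisol's 495,000 share passes to Marisol's issue.
Dario's share (495,000) is divided into 2 shares of 247,500: Bilal and Ualani each take 247,500.
Marisol's share (495,000) is divided into 3 shares of 165,000: Tobias and Tamsin each take 165,000; Marit's 165,000 share passes to Marit's issue.
Marit's share (165,000) is divided into 2 shares of 82,500: Priya and Uma each take 82,500.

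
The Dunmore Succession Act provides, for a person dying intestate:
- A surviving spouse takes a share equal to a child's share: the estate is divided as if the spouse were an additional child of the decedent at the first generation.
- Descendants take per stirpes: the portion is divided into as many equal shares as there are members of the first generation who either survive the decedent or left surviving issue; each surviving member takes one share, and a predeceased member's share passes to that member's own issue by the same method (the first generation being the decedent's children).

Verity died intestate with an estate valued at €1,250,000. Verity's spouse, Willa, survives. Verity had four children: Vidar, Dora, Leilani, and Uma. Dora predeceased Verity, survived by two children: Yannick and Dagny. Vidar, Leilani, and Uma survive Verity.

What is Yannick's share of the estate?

The spouse counts as an additional share at the children's level, so there are 5 primary shares of €250,000. Willa takes one such share (€250,000).
The children's combined portion (€1,000,000) is divided into 4 shares of €250,000: Vidar, Leilani, and Uma each take €250,000; Dora's €250,000 share passes to Dora's issue.
Dora's share (€250,000) is divided into 2 shares of €125,000: Yannick and Dagny each take €125,000.

Yannick receives €125,000.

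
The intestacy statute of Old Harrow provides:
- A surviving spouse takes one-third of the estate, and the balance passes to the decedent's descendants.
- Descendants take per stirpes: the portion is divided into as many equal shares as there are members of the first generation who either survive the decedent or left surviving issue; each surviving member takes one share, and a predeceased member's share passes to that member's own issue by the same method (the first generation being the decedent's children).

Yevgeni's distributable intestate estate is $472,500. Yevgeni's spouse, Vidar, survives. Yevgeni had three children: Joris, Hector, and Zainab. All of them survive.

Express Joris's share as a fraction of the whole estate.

Joris receives 2/9 of the estate.

Vidar takes one-third of $472,500 = $157,500. The remaining $315,000 passes to the descendants.
The descendants' portion ($315,000) is divided into 3 shares of $105,000: Joris, Hector, and Zainab each take $105,000.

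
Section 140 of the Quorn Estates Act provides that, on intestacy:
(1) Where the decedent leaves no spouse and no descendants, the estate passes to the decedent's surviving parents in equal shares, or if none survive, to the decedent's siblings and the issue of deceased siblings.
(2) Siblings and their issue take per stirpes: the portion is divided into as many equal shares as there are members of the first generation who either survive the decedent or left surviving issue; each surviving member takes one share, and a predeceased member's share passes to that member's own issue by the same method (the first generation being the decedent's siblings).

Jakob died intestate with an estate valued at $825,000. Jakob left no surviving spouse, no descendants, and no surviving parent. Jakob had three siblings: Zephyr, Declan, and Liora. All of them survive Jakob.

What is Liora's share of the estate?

Liora receives $275,000.

The entire $825,000 passes to the siblings and their issue.
That amount ($825,000) is divided into 3 shares of $275,000: Zephyr, Declan, and Liora each take $275,000.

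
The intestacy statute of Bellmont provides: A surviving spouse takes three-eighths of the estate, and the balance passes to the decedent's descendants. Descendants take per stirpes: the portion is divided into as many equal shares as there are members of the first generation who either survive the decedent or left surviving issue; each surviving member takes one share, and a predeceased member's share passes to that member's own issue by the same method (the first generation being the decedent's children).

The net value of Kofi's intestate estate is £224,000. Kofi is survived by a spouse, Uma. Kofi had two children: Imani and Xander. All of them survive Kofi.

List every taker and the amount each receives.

Uma: £84,000; Imani: £70,000; Xander: £70,000

Uma takes three-eighths of £224,000 = £84,000. The remaining £140,000 passes to the descendants.
The descendants' portion (£140,000) is divided into 2 shares of £70,000: Imani and Xander each take £70,000.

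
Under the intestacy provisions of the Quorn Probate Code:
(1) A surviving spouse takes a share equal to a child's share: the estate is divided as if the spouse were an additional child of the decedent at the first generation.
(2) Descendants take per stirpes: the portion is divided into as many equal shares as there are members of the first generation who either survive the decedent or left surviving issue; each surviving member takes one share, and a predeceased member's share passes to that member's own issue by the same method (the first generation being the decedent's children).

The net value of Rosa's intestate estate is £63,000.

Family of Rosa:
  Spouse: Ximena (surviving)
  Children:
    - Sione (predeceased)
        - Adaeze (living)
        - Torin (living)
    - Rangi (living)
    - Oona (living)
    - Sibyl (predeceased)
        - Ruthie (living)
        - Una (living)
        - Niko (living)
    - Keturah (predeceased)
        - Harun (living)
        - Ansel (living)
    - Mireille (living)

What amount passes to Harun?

Harun receives £4,500.

The spouse counts as an additional share at the children's level, so there are 7 primary shares of £9,000. Ximena takes one such share (£9,000).
The children's combined portion (£54,000) is divided into 6 shares of £9,000: Rangi, Oona, and Mireille each take £9,000; Sione's £9,000 share passes to Sione's issue; Sibyl's £9,000 share passes to Sibyl's issue; Keturah's £9,000 share passes to Keturah's issue.
Sione's share (£9,000) is divided into 2 shares of £4,500: Adaeze and Torin each take £4,500.
Sibyl's share (£9,000) is divided into 3 shares of £3,000: Ruthie, Una, and Niko each take £3,000.
Keturah's share (£9,000) is divided into 2 shares of £4,500: Harun and Ansel each take £4,500.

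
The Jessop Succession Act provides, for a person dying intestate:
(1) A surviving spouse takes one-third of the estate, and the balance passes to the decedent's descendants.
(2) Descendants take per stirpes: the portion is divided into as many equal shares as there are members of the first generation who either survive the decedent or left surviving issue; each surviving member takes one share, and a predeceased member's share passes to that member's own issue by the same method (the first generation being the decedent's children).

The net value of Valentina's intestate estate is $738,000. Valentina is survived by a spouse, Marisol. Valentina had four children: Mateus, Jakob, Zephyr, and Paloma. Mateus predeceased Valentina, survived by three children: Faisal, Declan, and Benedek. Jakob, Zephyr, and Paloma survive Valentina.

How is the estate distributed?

Marisol: $246,000; Faisal: $41,000; Declan: $41,000; Benedek: $41,000; Jakob: $123,000; Zephyr: $123,000; Paloma: $123,000

Marisol takes one-third of $738,000 = $246,000. The remaining $492,000 passes to the descendants.
The descendants' portion ($492,000) is divided into 4 shares of $123,000: Jakob, Zephyr, and Paloma each take $123,000; Mateus's $123,000 share passes to Mateus's issue.
Mateus's share ($123,000) is divided into 3 shares of $41,000: Faisal, Declan, and Benedek each take $41,000.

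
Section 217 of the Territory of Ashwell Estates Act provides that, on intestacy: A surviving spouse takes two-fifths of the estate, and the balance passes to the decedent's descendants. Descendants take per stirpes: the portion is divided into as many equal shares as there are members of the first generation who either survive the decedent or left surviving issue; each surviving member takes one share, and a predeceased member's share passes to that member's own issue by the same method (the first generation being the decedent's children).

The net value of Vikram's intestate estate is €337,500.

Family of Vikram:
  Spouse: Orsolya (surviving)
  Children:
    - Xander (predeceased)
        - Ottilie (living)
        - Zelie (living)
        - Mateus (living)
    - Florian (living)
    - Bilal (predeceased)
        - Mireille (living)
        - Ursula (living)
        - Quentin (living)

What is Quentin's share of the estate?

Orsolya takes two-fifths of €337,500 = €135,000. The remaining €202,500 passes to the descendants.
The descendants' portion (€202,500) is divided into 3 shares of €67,500: Florian takes €67,500; Xander's €67,500 share passes to Xander's issue; Bilal's €67,500 share passes to Bilal's issue.
Xander's share (€67,500) is divided into 3 shares of €22,500: Ottilie, Zelie, and Mateus each take €22,500.
Bilal's share (€67,500) is divided into 3 shares of €22,500: Mireille, Ursula, and Quentin each take €22,500.

Quentin receives €22,500.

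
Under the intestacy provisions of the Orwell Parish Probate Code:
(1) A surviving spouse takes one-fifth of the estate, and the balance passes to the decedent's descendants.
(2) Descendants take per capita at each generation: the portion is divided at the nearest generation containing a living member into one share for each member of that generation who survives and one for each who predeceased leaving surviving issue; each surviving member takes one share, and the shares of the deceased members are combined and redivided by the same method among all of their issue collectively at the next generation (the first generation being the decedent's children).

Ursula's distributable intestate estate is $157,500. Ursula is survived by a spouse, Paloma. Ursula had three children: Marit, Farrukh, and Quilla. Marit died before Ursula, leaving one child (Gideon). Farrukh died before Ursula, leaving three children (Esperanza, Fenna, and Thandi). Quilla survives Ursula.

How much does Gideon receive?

Paloma takes one-fifth of $157,500 = $31,500. The remaining $126,000 passes to the descendants.
The descendants' portion ($126,000) is divided at the children's generation into 3 shares of $42,000. Quilla takes $42,000. The 2 shares of the deceased (Marit and Farrukh) are combined into a pool of $84,000.
That pool ($84,000) is divided at the grandchildren's generation equally among Gideon, Esperanza, Fenna, and Thandi: $21,000 each.

Gideon receives $21,000.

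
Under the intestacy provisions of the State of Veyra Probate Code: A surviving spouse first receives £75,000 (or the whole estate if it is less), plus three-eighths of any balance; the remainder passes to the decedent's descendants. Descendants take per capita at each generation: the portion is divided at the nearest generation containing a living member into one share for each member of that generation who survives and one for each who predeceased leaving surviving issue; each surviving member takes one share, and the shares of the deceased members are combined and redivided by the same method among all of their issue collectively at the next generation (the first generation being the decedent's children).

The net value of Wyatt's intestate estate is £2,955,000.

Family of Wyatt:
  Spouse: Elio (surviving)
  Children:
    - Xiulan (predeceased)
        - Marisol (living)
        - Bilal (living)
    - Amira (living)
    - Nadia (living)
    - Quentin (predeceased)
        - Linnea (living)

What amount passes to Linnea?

Linnea receives £300,000.

Elio first takes £75,000, leaving a balance of £2,880,000. Elio then takes three-eighths of the balance (£1,080,000), for a total of £1,155,000. The remaining £1,800,000 passes to the descendants.
The descendants' portion (£1,800,000) is divided at the children's generation into 4 shares of £450,000. Amira and Nadia each take £450,000. The 2 shares of the deceased (Xiulan and Quentin) are combined into a pool of £900,000.
That pool (£900,000) is divided at the grandchildren's generation equally among Marisol, Bilal, and Linnea: £300,000 each.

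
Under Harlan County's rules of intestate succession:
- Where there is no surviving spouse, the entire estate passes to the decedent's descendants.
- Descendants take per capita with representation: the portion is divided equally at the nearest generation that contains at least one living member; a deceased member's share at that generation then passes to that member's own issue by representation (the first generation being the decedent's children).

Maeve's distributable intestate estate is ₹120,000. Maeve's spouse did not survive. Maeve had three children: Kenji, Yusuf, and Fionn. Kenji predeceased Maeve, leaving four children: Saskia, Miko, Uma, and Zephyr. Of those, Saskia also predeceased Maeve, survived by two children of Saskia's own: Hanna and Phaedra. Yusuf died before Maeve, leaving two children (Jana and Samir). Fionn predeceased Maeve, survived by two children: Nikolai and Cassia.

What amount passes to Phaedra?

The entire ₹120,000 passes to the descendants.
No child survives, so the initial division is made at the grandchildren's generation.
That amount (₹120,000) is divided into 8 shares of ₹15,000: Miko, Uma, Zephyr, Jana, Samir, Nikolai, and Cassia each take ₹15,000; Saskia's ₹15,000 share passes to Saskia's issue.
Saskia's share (₹15,000) is divided into 2 shares of ₹7,500: Hanna and Phaedra each take ₹7,500.

Phaedra receives ₹7,500.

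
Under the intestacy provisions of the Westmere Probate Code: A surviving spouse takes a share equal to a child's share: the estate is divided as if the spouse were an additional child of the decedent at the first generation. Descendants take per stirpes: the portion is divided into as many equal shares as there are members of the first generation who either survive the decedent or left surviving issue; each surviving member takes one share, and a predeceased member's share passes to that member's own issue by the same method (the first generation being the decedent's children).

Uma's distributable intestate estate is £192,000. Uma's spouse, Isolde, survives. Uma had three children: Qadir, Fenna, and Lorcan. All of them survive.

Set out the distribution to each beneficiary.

The spouse counts as an additional share at the children's level, so there are 4 primary shares of £48,000. Isolde takes one such share (£48,000).
The children's combined portion (£144,000) is divided into 3 shares of £48,000: Qadir, Fenna, and Lorcan each take £48,000.

Isolde: £48,000; Qadir: £48,000; Fenna: £48,000; Lorcan: £48,000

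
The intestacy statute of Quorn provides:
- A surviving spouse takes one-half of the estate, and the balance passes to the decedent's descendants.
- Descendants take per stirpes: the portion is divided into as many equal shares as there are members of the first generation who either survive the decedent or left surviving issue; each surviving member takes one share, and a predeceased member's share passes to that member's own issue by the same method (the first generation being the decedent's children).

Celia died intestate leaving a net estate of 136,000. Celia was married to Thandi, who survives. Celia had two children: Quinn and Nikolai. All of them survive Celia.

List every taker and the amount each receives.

Thandi takes one-half of 136,000 = 68,000. The remaining 68,000 passes to the descendants.
The descendants' portion (68,000) is divided into 2 shares of 34,000: Quinn and Nikolai each take 34,000.

Thandi: 68,000; Quinn: 34,000; Nikolai: 34,000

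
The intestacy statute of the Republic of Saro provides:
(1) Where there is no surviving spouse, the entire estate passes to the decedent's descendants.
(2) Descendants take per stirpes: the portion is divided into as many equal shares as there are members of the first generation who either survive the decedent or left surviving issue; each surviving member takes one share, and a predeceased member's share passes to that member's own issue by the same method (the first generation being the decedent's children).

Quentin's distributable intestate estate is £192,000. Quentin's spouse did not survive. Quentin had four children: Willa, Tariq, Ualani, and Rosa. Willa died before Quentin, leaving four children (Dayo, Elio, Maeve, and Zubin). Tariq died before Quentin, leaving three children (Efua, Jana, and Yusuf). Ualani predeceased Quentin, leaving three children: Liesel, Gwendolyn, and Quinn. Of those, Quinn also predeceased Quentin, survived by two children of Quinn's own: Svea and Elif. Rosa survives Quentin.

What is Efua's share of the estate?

Efua receives £16,000.

The entire £192,000 passes to the descendants.
That amount (£192,000) is divided into 4 shares of £48,000: Rosa takes £48,000; Willa's £48,000 share passes to Willa's issue; Tariq's £48,000 share passes to Tariq's issue; Ualani's £48,000 share passes to Ualani's issue.
Willa's share (£48,000) is divided into 4 shares of £12,000: Dayo, Elio, Maeve, and Zubin each take £12,000.
Tariq's share (£48,000) is divided into 3 shares of £16,000: Efua, Jana, and Yusuf each take £16,000.
Ualani's share (£48,000) is divided into 3 shares of £16,000: Liesel and Gwendolyn each take £16,000; Quinn's £16,000 share passes to Quinn's issue.
Quinn's share (£16,000) is divided into 2 shares of £8,000: Svea and Elif each take £8,000.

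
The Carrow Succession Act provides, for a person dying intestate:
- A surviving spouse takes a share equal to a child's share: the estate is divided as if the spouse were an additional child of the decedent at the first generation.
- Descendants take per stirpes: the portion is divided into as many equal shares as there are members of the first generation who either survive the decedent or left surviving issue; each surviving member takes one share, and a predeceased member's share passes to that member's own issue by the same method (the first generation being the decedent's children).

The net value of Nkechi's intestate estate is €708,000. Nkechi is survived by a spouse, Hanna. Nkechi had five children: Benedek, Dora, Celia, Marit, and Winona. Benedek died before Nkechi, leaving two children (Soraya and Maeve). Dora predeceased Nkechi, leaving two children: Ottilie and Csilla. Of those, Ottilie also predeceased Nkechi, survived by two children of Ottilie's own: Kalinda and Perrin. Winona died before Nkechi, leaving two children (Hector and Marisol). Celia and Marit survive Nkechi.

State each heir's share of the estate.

Hanna: €118,000; Soraya: €59,000; Maeve: €59,000; Kalinda: €29,500; Perrin: €29,500; Csilla: €59,000; Celia: €118,000; Marit: €118,000; Hector: €59,000; Marisol: €59,000

The spouse counts as an additional share at the children's level, so there are 6 primary shares of €118,000. Hanna takes one such share (€118,000).
The children's combined portion (€590,000) is divided into 5 shares of €118,000: Celia and Marit each take €118,000; Benedek's €118,000 share passes to Benedek's issue; Dora's €118,000 share passes to Dora's issue; Winona's €118,000 share passes to Winona's issue.
Benedek's share (€118,000) is divided into 2 shares of €59,000: Soraya and Maeve each take €59,000.
Dora's share (€118,000) is divided into 2 shares of €59,000: Csilla takes €59,000; Ottilie's €59,000 share passes to Ottilie's issue.
Ottilie's share (€59,000) is divided into 2 shares of €29,500: Kalinda and Perrin each take €29,500.
Winona's share (€118,000) is divided into 2 shares of €59,000: Hector and Marisol each take €59,000.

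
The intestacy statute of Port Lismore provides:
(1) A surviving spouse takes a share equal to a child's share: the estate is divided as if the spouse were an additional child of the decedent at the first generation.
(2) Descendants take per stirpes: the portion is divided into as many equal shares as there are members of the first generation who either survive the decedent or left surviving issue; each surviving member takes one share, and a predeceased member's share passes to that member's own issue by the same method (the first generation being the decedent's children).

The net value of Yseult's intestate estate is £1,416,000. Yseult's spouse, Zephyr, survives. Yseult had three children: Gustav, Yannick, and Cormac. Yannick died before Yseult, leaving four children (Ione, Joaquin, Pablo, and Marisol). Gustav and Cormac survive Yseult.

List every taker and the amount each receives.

The spouse counts as an additional share at the children's level, so there are 4 primary shares of £354,000. Zephyr takes one such share (£354,000).
The children's combined portion (£1,062,000) is divided into 3 shares of £354,000: Gustav and Cormac each take £354,000; Yannick's £354,000 share passes to Yannick's issue.
Yannick's share (£354,000) is divided into 4 shares of £88,500: Ione, Joaquin, Pablo, and Marisol each take £88,500.

Zephyr: £354,000; Gustav: £354,000; Ione: £88,500; Joaquin: £88,500; Pablo: £88,500; Marisol: £88,500; Cormac: £354,000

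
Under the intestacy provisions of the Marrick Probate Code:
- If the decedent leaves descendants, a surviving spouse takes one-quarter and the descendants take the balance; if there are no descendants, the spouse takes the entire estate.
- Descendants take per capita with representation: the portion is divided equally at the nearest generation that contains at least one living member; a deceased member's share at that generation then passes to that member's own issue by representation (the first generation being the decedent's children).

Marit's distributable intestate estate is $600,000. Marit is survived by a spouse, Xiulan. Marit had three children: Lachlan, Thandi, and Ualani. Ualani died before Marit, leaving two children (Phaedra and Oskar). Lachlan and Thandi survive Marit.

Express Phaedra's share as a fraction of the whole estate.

Xiulan takes one-quarter of $600,000 = $150,000. The remaining $450,000 passes to the descendants.
The descendants' portion ($450,000) is divided into 3 shares of $150,000: Lachlan and Thandi each take $150,000; Ualani's $150,000 share passes to Ualani's issue.
Ualani's share ($150,000) is divided into 2 shares of $75,000: Phaedra and Oskar each take $75,000.

Phaedra receives 1/8 of the estate.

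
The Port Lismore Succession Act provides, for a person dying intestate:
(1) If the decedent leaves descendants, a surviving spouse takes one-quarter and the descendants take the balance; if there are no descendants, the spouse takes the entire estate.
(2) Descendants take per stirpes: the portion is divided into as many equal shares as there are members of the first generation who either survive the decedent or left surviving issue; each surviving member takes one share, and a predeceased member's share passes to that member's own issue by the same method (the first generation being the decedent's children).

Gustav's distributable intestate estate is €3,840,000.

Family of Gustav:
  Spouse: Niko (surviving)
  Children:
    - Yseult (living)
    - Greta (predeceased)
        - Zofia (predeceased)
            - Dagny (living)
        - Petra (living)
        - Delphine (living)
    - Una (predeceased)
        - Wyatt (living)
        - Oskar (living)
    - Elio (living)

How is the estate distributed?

Niko: €960,000; Yseult: €720,000; Dagny: €240,000; Petra: €240,000; Delphine: €240,000; Wyatt: €360,000; Oskar: €360,000; Elio: €720,000

Niko takes one-quarter of €3,840,000 = €960,000. The remaining €2,880,000 passes to the descendants.
The descendants' portion (€2,880,000) is divided into 4 shares of €720,000: Yseult and Elio each take €720,000; Greta's €720,000 share passes to Greta's issue; Una's €720,000 share passes to Una's issue.
Greta's share (€720,000) is divided into 3 shares of €240,000: Petra and Delphine each take €240,000; Zofia's €240,000 share passes to Zofia's issue.
Zofia's share (€240,000) passes entirely to Dagny.
Una's share (€720,000) is divided into 2 shares of €360,000: Wyatt and Oskar each take €360,000.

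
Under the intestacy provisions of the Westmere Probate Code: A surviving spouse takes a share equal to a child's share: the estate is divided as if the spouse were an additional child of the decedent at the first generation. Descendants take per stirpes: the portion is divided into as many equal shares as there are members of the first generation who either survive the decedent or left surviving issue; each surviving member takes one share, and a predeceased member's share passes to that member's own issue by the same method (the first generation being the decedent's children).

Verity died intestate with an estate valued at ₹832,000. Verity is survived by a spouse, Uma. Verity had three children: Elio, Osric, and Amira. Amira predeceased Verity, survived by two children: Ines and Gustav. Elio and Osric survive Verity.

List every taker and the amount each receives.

The spouse counts as an additional share at the children's level, so there are 4 primary shares of ₹208,000. Uma takes one such share (₹208,000).
The children's combined portion (₹624,000) is divided into 3 shares of ₹208,000: Elio and Osric each take ₹208,000; Amira's ₹208,000 share passes to Amira's issue.
Amira's share (₹208,000) is divided into 2 shares of ₹104,000: Ines and Gustav each take ₹104,000.

Uma: ₹208,000; Elio: ₹208,000; Osric: ₹208,000; Ines: ₹104,000; Gustav: ₹104,000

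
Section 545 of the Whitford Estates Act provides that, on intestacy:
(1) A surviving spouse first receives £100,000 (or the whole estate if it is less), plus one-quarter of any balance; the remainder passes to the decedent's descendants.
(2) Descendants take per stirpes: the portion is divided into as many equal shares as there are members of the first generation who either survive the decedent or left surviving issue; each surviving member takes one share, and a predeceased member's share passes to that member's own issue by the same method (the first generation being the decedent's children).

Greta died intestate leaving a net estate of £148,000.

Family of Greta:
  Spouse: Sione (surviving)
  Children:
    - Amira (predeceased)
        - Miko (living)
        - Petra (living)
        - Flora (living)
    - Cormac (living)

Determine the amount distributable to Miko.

Miko receives £6,000.

Sione first takes £100,000, leaving a balance of £48,000. Sione then takes one-quarter of the balance (£12,000), for a total of £112,000. The remaining £36,000 passes to the descendants.
The descendants' portion (£36,000) is divided into 2 shares of £18,000: Cormac takes £18,000; Amira's £18,000 share passes to Amira's issue.
Amira's share (£18,000) is divided into 3 shares of £6,000: Miko, Petra, and Flora each take £6,000.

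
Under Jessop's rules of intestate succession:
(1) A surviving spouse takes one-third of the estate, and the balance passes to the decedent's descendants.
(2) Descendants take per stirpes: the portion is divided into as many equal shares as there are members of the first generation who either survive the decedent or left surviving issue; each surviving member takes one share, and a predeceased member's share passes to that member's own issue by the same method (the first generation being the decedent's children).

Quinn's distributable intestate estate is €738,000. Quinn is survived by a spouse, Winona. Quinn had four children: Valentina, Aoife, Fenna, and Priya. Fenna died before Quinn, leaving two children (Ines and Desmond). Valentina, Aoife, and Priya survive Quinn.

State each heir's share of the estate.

Winona: €246,000; Valentina: €123,000; Aoife: €123,000; Ines: €61,500; Desmond: €61,500; Priya: €123,000

Winona takes one-third of €738,000 = €246,000. The remaining €492,000 passes to the descendants.
The descendants' portion (€492,000) is divided into 4 shares of €123,000: Valentina, Aoife, and Priya each take €123,000; Fenna's €123,000 share passes to Fenna's issue.
Fenna's share (€123,000) is divided into 2 shares of €61,500: Ines and Desmond each take €61,500.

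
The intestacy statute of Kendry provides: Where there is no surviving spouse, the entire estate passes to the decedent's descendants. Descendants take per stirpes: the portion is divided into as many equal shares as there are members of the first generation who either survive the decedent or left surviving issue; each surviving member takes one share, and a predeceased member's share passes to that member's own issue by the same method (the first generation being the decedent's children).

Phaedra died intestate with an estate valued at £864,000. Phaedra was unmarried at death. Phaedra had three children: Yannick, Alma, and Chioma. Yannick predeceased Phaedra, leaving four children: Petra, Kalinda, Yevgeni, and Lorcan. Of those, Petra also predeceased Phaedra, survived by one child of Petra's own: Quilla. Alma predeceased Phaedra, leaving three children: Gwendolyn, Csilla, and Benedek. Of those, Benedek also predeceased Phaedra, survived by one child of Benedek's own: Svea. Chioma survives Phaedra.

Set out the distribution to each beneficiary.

The entire £864,000 passes to the descendants.
That amount (£864,000) is divided into 3 shares of £288,000: Chioma takes £288,000; Yannick's £288,000 share passes to Yannick's issue; Alma's £288,000 share passes to Alma's issue.
Yannick's share (£288,000) is divided into 4 shares of £72,000: Kalinda, Yevgeni, and Lorcan each take £72,000; Petra's £72,000 share passes to Petra's issue.
Petra's share (£72,000) passes entirely to Quilla.
Alma's share (£288,000) is divided into 3 shares of £96,000: Gwendolyn and Csilla each take £96,000; Benedek's £96,000 share passes to Benedek's issue.
Benedek's share (£96,000) passes entirely to Svea.

Quilla: £72,000; Kalinda: £72,000; Yevgeni: £72,000; Lorcan: £72,000; Gwendolyn: £96,000; Csilla: £96,000; Svea: £96,000; Chioma: £288,000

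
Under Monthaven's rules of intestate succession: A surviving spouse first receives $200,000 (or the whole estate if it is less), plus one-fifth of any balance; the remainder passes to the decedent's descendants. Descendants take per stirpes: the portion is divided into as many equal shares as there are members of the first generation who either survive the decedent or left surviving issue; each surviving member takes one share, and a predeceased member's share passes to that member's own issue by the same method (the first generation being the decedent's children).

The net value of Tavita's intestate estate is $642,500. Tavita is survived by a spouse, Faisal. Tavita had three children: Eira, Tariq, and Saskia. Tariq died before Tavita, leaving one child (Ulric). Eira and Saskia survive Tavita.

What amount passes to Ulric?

Ulric receives $118,000.

Faisal first takes $200,000, leaving a balance of $442,500. Faisal then takes one-fifth of the balance ($88,500), for a total of $288,500. The remaining $354,000 passes to the descendants.
The descendants' portion ($354,000) is divided into 3 shares of $118,000: Eira and Saskia each take $118,000; Tariq's $118,000 share passes to Tariq's issue.
Tariq's share ($118,000) passes entirely to Ulric.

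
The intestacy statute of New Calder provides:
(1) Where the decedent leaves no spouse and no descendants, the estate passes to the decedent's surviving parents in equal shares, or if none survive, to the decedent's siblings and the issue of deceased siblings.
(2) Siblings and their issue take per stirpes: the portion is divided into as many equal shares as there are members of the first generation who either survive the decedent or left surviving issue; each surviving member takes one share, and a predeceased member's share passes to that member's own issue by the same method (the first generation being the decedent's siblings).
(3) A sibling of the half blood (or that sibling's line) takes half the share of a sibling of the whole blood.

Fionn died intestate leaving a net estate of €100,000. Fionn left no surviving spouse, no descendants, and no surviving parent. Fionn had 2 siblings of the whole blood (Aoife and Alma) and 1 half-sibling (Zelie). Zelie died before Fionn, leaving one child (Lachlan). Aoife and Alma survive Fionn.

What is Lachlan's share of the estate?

Lachlan receives €20,000.

The entire €100,000 passes to the siblings and their issue.
Counting each half-blood sibling's line as half a unit, there are 5/2 units in €100,000, so one unit is €40,000. Whole-blood lines (Aoife and Alma) take €40,000 each; half-blood lines (Zelie) take €20,000 each.
Zelie's share (€20,000) passes entirely to Lachlan.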